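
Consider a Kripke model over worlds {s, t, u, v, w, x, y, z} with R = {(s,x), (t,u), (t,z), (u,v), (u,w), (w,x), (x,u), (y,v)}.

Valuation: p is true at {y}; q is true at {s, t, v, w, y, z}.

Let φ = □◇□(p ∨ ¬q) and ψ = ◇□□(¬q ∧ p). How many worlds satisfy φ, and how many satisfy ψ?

3 and 3

For □◇□(p ∨ ¬q):
s: successors {x}; ◇□(p ∨ ¬q) there: x:F. ✗
t: successors {u, z}; ◇□(p ∨ ¬q) there: u:T, z:F. ✗
u: successors {v, w}; ◇□(p ∨ ¬q) there: v:F, w:T. ✗
v: no successors, so □◇□(p ∨ ¬q) holds vacuously. ✓
w: successors {x}; ◇□(p ∨ ¬q) there: x:F. ✗
x: successors {u}; ◇□(p ∨ ¬q) there: u:T. ✓
y: successors {v}; ◇□(p ∨ ¬q) there: v:F. ✗
z: no successors, so □◇□(p ∨ ¬q) holds vacuously. ✓
— 3 worlds.
For ◇□□(¬q ∧ p):
s: successors {x}; □□(¬q ∧ p) there: x:F. ✗
t: successors {u, z}; □□(¬q ∧ p) there: u:F, z:T. ✓
u: successors {v, w}; □□(¬q ∧ p) there: v:T, w:F. ✓
v: no successors, so ◇□□(¬q ∧ p) fails. ✗
w: successors {x}; □□(¬q ∧ p) there: x:F. ✗
x: successors {u}; □□(¬q ∧ p) there: u:F. ✗
y: successors {v}; □□(¬q ∧ p) there: v:T. ✓
z: no successors, so ◇□□(¬q ∧ p) fails. ✗
— 3 worlds.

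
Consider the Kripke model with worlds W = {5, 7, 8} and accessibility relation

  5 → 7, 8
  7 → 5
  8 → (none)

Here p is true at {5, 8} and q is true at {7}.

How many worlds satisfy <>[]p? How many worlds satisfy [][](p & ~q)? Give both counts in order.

For <>[]p:
5: successors {7, 8}; []p there: 7:T, 8:T. ✓
7: successors {5}; []p there: 5:F. ✗
8: no successors, so <>[]p fails. ✗
— 1 world.
For [][](p & ~q):
5: successors {7, 8}; [](p & ~q) there: 7:T, 8:T. ✓
7: successors {5}; [](p & ~q) there: 5:F. ✗
8: no successors, so [][](p & ~q) holds vacuously. ✓
— 2 worlds.

1 and 2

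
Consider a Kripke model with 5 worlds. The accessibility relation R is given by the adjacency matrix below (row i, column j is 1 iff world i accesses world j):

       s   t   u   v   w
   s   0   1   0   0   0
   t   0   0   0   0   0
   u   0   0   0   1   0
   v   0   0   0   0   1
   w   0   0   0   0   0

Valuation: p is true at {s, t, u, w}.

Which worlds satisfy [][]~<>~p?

{s, t, u, v, w}

s: successors {t}; []~<>~p there: t:T. ✓
t: no successors, so [][]~<>~p holds vacuously. ✓
u: successors {v}; []~<>~p there: v:T. ✓
v: successors {w}; []~<>~p there: w:T. ✓
w: no successors, so [][]~<>~p holds vacuously. ✓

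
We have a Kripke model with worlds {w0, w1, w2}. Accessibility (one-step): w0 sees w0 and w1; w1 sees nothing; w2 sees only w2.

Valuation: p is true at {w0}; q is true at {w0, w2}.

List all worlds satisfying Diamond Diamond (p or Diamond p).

{w0}

w0: successors {w0, w1}; Diamond (p or Diamond p) there: w0:T, w1:F. ✓
w1: no successors, so Diamond Diamond (p or Diamond p) fails. ✗
w2: successors {w2}; Diamond (p or Diamond p) there: w2:F. ✗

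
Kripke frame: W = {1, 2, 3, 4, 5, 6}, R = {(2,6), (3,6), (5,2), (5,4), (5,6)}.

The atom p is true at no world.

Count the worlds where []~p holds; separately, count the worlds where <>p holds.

6 and 0

For []~p:
1: no successors, so []~p holds vacuously. ✓
2: successors {6}; ~p there: 6:T. ✓
3: successors {6}; ~p there: 6:T. ✓
4: no successors, so []~p holds vacuously. ✓
5: successors {2, 4, 6}; ~p there: 2:T, 4:T, 6:T. ✓
6: no successors, so []~p holds vacuously. ✓
— 6 worlds.
For <>p:
1: no successors, so <>p fails. ✗
2: successors {6}; p there: 6:F. ✗
3: successors {6}; p there: 6:F. ✗
4: no successors, so <>p fails. ✗
5: successors {2, 4, 6}; p there: 2:F, 4:F, 6:F. ✗
6: no successors, so <>p fails. ✗
— 0 worlds.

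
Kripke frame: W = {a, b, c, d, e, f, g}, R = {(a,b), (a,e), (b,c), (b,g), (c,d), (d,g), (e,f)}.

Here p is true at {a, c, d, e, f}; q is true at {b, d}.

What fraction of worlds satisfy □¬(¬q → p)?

a: successors {b, e}; ¬(¬q → p) there: b:F, e:F. ✗
b: successors {c, g}; ¬(¬q → p) there: c:F, g:T. ✗
c: successors {d}; ¬(¬q → p) there: d:F. ✗
d: successors {g}; ¬(¬q → p) there: g:T. ✓
e: successors {f}; ¬(¬q → p) there: f:F. ✗
f: no successors, so □¬(¬q → p) holds vacuously. ✓
g: no successors, so □¬(¬q → p) holds vacuously. ✓
That's 3 of 7 worlds, so 3/7.

3/7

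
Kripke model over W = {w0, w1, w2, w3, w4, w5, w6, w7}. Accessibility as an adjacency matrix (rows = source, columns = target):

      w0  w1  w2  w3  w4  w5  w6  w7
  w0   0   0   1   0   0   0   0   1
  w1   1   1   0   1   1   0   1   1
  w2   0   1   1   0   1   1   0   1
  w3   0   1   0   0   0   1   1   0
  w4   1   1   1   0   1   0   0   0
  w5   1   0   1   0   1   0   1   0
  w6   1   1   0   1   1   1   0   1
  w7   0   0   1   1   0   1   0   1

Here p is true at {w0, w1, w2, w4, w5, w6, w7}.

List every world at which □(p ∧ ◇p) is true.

w0: successors {w2, w7}; p ∧ ◇p there: w2:T, w7:T. ✓
w1: successors {w0, w1, w3, w4, w6, w7}; p ∧ ◇p there: w0:T, w1:T, w3:F, w4:T, w6:T, w7:T. ✗
w2: successors {w1, w2, w4, w5, w7}; p ∧ ◇p there: w1:T, w2:T, w4:T, w5:T, w7:T. ✓
w3: successors {w1, w5, w6}; p ∧ ◇p there: w1:T, w5:T, w6:T. ✓
w4: successors {w0, w1, w2, w4}; p ∧ ◇p there: w0:T, w1:T, w2:T, w4:T. ✓
w5: successors {w0, w2, w4, w6}; p ∧ ◇p there: w0:T, w2:T, w4:T, w6:T. ✓
w6: successors {w0, w1, w3, w4, w5, w7}; p ∧ ◇p there: w0:T, w1:T, w3:F, w4:T, w5:T, w7:T. ✗
w7: successors {w2, w3, w5, w7}; p ∧ ◇p there: w2:T, w3:F, w5:T, w7:T. ✗

{w0, w2, w3, w4, w5}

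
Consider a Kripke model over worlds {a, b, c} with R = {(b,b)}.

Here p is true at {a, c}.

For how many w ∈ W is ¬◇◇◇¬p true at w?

2

a: ◇◇◇¬p is F. ✓
b: ◇◇◇¬p is T. ✗
c: ◇◇◇¬p is F. ✓
Satisfying worlds: {a, c}.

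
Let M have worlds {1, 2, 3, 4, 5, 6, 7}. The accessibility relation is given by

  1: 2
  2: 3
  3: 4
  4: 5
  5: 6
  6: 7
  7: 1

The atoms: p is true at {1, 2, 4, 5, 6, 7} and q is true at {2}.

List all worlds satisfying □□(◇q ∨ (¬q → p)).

{2, 3, 4, 5, 6, 7}

1: successors {2}; □(◇q ∨ (¬q → p)) there: 2:F. ✗
2: successors {3}; □(◇q ∨ (¬q → p)) there: 3:T. ✓
3: successors {4}; □(◇q ∨ (¬q → p)) there: 4:T. ✓
4: successors {5}; □(◇q ∨ (¬q → p)) there: 5:T. ✓
5: successors {6}; □(◇q ∨ (¬q → p)) there: 6:T. ✓
6: successors {7}; □(◇q ∨ (¬q → p)) there: 7:T. ✓
7: successors {1}; □(◇q ∨ (¬q → p)) there: 1:T. ✓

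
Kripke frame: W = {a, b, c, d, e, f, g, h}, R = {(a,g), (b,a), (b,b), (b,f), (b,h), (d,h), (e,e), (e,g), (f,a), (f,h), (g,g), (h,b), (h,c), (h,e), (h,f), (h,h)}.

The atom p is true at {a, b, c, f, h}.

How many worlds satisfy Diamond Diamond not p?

a: successors {g}; Diamond not p there: g:T. ✓
b: successors {a, b, f, h}; Diamond not p there: a:T, b:F, f:F, h:T. ✓
c: no successors, so Diamond Diamond not p fails. ✗
d: successors {h}; Diamond not p there: h:T. ✓
e: successors {e, g}; Diamond not p there: e:T, g:T. ✓
f: successors {a, h}; Diamond not p there: a:T, h:T. ✓
g: successors {g}; Diamond not p there: g:T. ✓
h: successors {b, c, e, f, h}; Diamond not p there: b:F, c:F, e:T, f:F, h:T. ✓
Satisfying worlds: {a, b, d, e, f, g, h}.

7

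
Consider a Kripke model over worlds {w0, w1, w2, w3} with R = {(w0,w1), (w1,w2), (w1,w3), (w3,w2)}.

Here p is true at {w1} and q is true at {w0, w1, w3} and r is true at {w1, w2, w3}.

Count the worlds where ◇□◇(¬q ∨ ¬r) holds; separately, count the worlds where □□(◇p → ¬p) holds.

For ◇□◇(¬q ∨ ¬r):
w0: successors {w1}; □◇(¬q ∨ ¬r) there: w1:F. ✗
w1: successors {w2, w3}; □◇(¬q ∨ ¬r) there: w2:T, w3:F. ✓
w2: no successors, so ◇□◇(¬q ∨ ¬r) fails. ✗
w3: successors {w2}; □◇(¬q ∨ ¬r) there: w2:T. ✓
— 2 worlds.
For □□(◇p → ¬p):
w0: successors {w1}; □(◇p → ¬p) there: w1:T. ✓
w1: successors {w2, w3}; □(◇p → ¬p) there: w2:T, w3:T. ✓
w2: no successors, so □□(◇p → ¬p) holds vacuously. ✓
w3: successors {w2}; □(◇p → ¬p) there: w2:T. ✓
— 4 worlds.

2 and 4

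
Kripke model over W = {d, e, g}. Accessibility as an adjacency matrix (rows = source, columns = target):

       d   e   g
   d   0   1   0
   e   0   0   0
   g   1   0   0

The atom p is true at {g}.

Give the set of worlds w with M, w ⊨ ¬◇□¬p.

{e}

d: ◇□¬p is T. ✗
e: ◇□¬p is F. ✓
g: ◇□¬p is T. ✗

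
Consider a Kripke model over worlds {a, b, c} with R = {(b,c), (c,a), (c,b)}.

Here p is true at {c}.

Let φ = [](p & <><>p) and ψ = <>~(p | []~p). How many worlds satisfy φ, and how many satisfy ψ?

2 and 1

For [](p & <><>p):
a: no successors, so [](p & <><>p) holds vacuously. ✓
b: successors {c}; p & <><>p there: c:T. ✓
c: successors {a, b}; p & <><>p there: a:F, b:F. ✗
— 2 worlds.
For <>~(p | []~p):
a: no successors, so <>~(p | []~p) fails. ✗
b: successors {c}; ~(p | []~p) there: c:F. ✗
c: successors {a, b}; ~(p | []~p) there: a:F, b:T. ✓
— 1 world.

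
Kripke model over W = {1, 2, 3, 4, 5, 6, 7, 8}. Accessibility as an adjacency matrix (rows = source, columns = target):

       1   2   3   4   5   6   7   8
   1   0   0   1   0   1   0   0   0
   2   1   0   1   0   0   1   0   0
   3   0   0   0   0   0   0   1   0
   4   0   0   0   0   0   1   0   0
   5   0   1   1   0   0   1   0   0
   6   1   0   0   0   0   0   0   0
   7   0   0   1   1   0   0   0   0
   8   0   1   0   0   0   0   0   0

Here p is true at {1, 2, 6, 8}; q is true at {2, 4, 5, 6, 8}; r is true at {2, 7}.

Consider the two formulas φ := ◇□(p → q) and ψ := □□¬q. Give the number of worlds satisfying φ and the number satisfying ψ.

For ◇□(p → q):
1: successors {3, 5}; □(p → q) there: 3:T, 5:T. ✓
2: successors {1, 3, 6}; □(p → q) there: 1:T, 3:T, 6:F. ✓
3: successors {7}; □(p → q) there: 7:T. ✓
4: successors {6}; □(p → q) there: 6:F. ✗
5: successors {2, 3, 6}; □(p → q) there: 2:F, 3:T, 6:F. ✓
6: successors {1}; □(p → q) there: 1:T. ✓
7: successors {3, 4}; □(p → q) there: 3:T, 4:T. ✓
8: successors {2}; □(p → q) there: 2:F. ✗
— 6 worlds.
For □□¬q:
1: successors {3, 5}; □¬q there: 3:T, 5:F. ✗
2: successors {1, 3, 6}; □¬q there: 1:F, 3:T, 6:T. ✗
3: successors {7}; □¬q there: 7:F. ✗
4: successors {6}; □¬q there: 6:T. ✓
5: successors {2, 3, 6}; □¬q there: 2:F, 3:T, 6:T. ✗
6: successors {1}; □¬q there: 1:F. ✗
7: successors {3, 4}; □¬q there: 3:T, 4:F. ✗
8: successors {2}; □¬q there: 2:F. ✗
— 1 world.

6 and 1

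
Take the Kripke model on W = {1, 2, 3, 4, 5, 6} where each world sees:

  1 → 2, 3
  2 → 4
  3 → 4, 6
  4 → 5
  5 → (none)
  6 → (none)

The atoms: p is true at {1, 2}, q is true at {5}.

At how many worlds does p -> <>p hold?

5

1: p is T, <>p is T. ✓
2: p is T, <>p is F. ✗
3: p is F, <>p is F. ✓
4: p is F, <>p is F. ✓
5: p is F, <>p is F. ✓
6: p is F, <>p is F. ✓
Satisfying worlds: {1, 3, 4, 5, 6}.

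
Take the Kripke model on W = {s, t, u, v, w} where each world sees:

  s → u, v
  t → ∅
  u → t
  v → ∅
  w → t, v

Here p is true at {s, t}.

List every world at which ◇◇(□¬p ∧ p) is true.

{s}

s: successors {u, v}; ◇(□¬p ∧ p) there: u:T, v:F. ✓
t: no successors, so ◇◇(□¬p ∧ p) fails. ✗
u: successors {t}; ◇(□¬p ∧ p) there: t:F. ✗
v: no successors, so ◇◇(□¬p ∧ p) fails. ✗
w: successors {t, v}; ◇(□¬p ∧ p) there: t:F, v:F. ✗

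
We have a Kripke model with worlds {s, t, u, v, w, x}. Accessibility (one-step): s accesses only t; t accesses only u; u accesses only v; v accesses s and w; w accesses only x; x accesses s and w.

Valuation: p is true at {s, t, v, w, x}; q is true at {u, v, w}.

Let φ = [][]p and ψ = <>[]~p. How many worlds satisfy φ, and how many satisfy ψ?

5 and 1

For [][]p:
s: successors {t}; []p there: t:F. ✗
t: successors {u}; []p there: u:T. ✓
u: successors {v}; []p there: v:T. ✓
v: successors {s, w}; []p there: s:T, w:T. ✓
w: successors {x}; []p there: x:T. ✓
x: successors {s, w}; []p there: s:T, w:T. ✓
— 5 worlds.
For <>[]~p:
s: successors {t}; []~p there: t:T. ✓
t: successors {u}; []~p there: u:F. ✗
u: successors {v}; []~p there: v:F. ✗
v: successors {s, w}; []~p there: s:F, w:F. ✗
w: successors {x}; []~p there: x:F. ✗
x: successors {s, w}; []~p there: s:F, w:F. ✗
— 1 world.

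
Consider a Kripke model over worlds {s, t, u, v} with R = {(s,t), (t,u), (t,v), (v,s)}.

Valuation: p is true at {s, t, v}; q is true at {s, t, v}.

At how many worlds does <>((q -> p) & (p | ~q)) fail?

1

s: successors {t}; (q -> p) & (p | ~q) there: t:T. ✓
t: successors {u, v}; (q -> p) & (p | ~q) there: u:T, v:T. ✓
u: no successors, so <>((q -> p) & (p | ~q)) fails. ✗
v: successors {s}; (q -> p) & (p | ~q) there: s:T. ✓
Satisfying worlds: {s, t, v}.
So <>((q -> p) & (p | ~q)) fails at the other 1 world.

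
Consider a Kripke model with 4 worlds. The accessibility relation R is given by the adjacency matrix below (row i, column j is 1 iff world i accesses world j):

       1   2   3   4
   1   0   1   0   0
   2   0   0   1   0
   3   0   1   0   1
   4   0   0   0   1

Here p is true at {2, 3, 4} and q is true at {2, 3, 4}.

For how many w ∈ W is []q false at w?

0

1: successors {2}; q there: 2:T. ✓
2: successors {3}; q there: 3:T. ✓
3: successors {2, 4}; q there: 2:T, 4:T. ✓
4: successors {4}; q there: 4:T. ✓
Satisfying worlds: {1, 2, 3, 4}.
So []q fails at the other 0 worlds.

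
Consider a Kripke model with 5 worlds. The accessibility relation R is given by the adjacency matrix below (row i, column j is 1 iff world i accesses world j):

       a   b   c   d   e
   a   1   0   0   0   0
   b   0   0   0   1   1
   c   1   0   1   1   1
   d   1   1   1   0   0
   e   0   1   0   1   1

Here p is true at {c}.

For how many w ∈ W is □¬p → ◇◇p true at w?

a: □¬p is T, ◇◇p is F. ✗
b: □¬p is T, ◇◇p is T. ✓
c: □¬p is F, ◇◇p is T. ✓
d: □¬p is F, ◇◇p is T. ✓
e: □¬p is T, ◇◇p is T. ✓
Satisfying worlds: {b, c, d, e}.

4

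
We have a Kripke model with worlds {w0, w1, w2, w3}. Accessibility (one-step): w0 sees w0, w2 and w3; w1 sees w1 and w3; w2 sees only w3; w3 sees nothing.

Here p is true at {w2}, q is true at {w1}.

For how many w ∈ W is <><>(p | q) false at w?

2

w0: successors {w0, w2, w3}; <>(p | q) there: w0:T, w2:F, w3:F. ✓
w1: successors {w1, w3}; <>(p | q) there: w1:T, w3:F. ✓
w2: successors {w3}; <>(p | q) there: w3:F. ✗
w3: no successors, so <><>(p | q) fails. ✗
Satisfying worlds: {w0, w1}.
So <><>(p | q) fails at the other 2 worlds.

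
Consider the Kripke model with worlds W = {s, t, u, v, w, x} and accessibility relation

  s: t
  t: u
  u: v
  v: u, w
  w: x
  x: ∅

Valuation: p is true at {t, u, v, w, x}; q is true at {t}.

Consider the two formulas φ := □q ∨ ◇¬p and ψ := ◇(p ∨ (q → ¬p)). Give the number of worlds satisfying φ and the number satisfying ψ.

2 and 5

For □q ∨ ◇¬p:
s: □q is T, ◇¬p is F. ✓
t: □q is F, ◇¬p is F. ✗
u: □q is F, ◇¬p is F. ✗
v: □q is F, ◇¬p is F. ✗
w: □q is F, ◇¬p is F. ✗
x: □q is T, ◇¬p is F. ✓
— 2 worlds.
For ◇(p ∨ (q → ¬p)):
s: successors {t}; p ∨ (q → ¬p) there: t:T. ✓
t: successors {u}; p ∨ (q → ¬p) there: u:T. ✓
u: successors {v}; p ∨ (q → ¬p) there: v:T. ✓
v: successors {u, w}; p ∨ (q → ¬p) there: u:T, w:T. ✓
w: successors {x}; p ∨ (q → ¬p) there: x:T. ✓
x: no successors, so ◇(p ∨ (q → ¬p)) fails. ✗
— 5 worlds.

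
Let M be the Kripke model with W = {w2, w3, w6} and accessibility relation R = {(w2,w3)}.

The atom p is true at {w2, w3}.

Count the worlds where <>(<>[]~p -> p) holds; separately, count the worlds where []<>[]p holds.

1 and 2

For <>(<>[]~p -> p):
w2: successors {w3}; <>[]~p -> p there: w3:T. ✓
w3: no successors, so <>(<>[]~p -> p) fails. ✗
w6: no successors, so <>(<>[]~p -> p) fails. ✗
— 1 world.
For []<>[]p:
w2: successors {w3}; <>[]p there: w3:F. ✗
w3: no successors, so []<>[]p holds vacuously. ✓
w6: no successors, so []<>[]p holds vacuously. ✓
— 2 worlds.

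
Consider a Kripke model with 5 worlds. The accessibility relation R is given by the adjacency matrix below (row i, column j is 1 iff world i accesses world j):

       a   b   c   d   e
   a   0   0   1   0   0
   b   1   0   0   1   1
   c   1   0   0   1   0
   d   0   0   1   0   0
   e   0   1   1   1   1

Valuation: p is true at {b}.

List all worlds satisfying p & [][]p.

∅

a: p is F, [][]p is F. ✗
b: p is T, [][]p is F. ✗
c: p is F, [][]p is F. ✗
d: p is F, [][]p is F. ✗
e: p is F, [][]p is F. ✗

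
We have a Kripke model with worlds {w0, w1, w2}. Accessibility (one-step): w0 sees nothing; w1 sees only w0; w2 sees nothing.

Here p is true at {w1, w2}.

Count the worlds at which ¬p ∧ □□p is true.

w0: ¬p is T, □□p is T. ✓
w1: ¬p is F, □□p is T. ✗
w2: ¬p is F, □□p is T. ✗
Satisfying worlds: {w0}.

1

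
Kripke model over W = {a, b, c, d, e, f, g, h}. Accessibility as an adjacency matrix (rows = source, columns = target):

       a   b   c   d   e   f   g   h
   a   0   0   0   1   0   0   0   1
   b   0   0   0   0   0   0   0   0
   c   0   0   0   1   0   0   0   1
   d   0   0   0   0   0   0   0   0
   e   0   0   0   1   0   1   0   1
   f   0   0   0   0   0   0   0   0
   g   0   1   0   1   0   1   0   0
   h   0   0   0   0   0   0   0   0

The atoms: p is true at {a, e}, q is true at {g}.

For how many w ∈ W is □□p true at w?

8

a: successors {d, h}; □p there: d:T, h:T. ✓
b: no successors, so □□p holds vacuously. ✓
c: successors {d, h}; □p there: d:T, h:T. ✓
d: no successors, so □□p holds vacuously. ✓
e: successors {d, f, h}; □p there: d:T, f:T, h:T. ✓
f: no successors, so □□p holds vacuously. ✓
g: successors {b, d, f}; □p there: b:T, d:T, f:T. ✓
h: no successors, so □□p holds vacuously. ✓
Satisfying worlds: {a, b, c, d, e, f, g, h}.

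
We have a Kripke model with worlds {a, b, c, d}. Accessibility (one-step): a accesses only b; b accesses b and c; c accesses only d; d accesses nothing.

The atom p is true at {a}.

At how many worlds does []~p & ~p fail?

a: []~p is T, ~p is F. ✗
b: []~p is T, ~p is T. ✓
c: []~p is T, ~p is T. ✓
d: []~p is T, ~p is T. ✓
Satisfying worlds: {b, c, d}.
So []~p & ~p fails at the other 1 world.

1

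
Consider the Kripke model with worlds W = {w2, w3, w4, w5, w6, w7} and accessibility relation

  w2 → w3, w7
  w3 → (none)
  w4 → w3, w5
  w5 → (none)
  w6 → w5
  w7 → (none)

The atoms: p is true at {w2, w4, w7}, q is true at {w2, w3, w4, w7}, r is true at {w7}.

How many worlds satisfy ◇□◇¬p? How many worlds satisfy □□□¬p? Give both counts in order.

For ◇□◇¬p:
w2: successors {w3, w7}; □◇¬p there: w3:T, w7:T. ✓
w3: no successors, so ◇□◇¬p fails. ✗
w4: successors {w3, w5}; □◇¬p there: w3:T, w5:T. ✓
w5: no successors, so ◇□◇¬p fails. ✗
w6: successors {w5}; □◇¬p there: w5:T. ✓
w7: no successors, so ◇□◇¬p fails. ✗
— 3 worlds.
For □□□¬p:
w2: successors {w3, w7}; □□¬p there: w3:T, w7:T. ✓
w3: no successors, so □□□¬p holds vacuously. ✓
w4: successors {w3, w5}; □□¬p there: w3:T, w5:T. ✓
w5: no successors, so □□□¬p holds vacuously. ✓
w6: successors {w5}; □□¬p there: w5:T. ✓
w7: no successors, so □□□¬p holds vacuously. ✓
— 6 worlds.

3 and 6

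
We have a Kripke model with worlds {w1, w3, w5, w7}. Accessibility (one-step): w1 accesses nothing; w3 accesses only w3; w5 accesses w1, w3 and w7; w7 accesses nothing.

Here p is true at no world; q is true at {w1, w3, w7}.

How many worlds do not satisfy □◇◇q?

1

w1: no successors, so □◇◇q holds vacuously. ✓
w3: successors {w3}; ◇◇q there: w3:T. ✓
w5: successors {w1, w3, w7}; ◇◇q there: w1:F, w3:T, w7:F. ✗
w7: no successors, so □◇◇q holds vacuously. ✓
Satisfying worlds: {w1, w3, w7}.
So □◇◇q fails at the other 1 world.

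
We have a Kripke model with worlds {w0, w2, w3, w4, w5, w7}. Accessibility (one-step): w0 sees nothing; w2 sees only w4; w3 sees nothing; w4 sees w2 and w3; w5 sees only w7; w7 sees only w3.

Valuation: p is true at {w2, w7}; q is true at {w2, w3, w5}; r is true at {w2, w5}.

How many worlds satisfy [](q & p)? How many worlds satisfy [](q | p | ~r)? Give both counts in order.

For [](q & p):
w0: no successors, so [](q & p) holds vacuously. ✓
w2: successors {w4}; q & p there: w4:F. ✗
w3: no successors, so [](q & p) holds vacuously. ✓
w4: successors {w2, w3}; q & p there: w2:T, w3:F. ✗
w5: successors {w7}; q & p there: w7:F. ✗
w7: successors {w3}; q & p there: w3:F. ✗
— 2 worlds.
For [](q | p | ~r):
w0: no successors, so [](q | p | ~r) holds vacuously. ✓
w2: successors {w4}; q | p | ~r there: w4:T. ✓
w3: no successors, so [](q | p | ~r) holds vacuously. ✓
w4: successors {w2, w3}; q | p | ~r there: w2:T, w3:T. ✓
w5: successors {w7}; q | p | ~r there: w7:T. ✓
w7: successors {w3}; q | p | ~r there: w3:T. ✓
— 6 worlds.

2 and 6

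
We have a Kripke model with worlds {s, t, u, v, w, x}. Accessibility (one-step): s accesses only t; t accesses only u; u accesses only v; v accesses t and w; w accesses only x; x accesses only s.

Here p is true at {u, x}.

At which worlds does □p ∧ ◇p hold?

s: □p is F, ◇p is F. ✗
t: □p is T, ◇p is T. ✓
u: □p is F, ◇p is F. ✗
v: □p is F, ◇p is F. ✗
w: □p is T, ◇p is T. ✓
x: □p is F, ◇p is F. ✗

{t, w}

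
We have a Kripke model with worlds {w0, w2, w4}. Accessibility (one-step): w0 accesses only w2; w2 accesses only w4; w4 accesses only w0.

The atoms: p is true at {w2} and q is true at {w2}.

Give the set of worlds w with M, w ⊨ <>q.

{w0}

w0: successors {w2}; q there: w2:T. ✓
w2: successors {w4}; q there: w4:F. ✗
w4: successors {w0}; q there: w0:F. ✗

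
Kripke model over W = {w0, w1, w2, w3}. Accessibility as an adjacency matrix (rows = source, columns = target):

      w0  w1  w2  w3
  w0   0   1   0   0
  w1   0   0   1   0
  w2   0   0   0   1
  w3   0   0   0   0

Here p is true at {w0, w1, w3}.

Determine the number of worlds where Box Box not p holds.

w0: successors {w1}; Box not p there: w1:T. ✓
w1: successors {w2}; Box not p there: w2:F. ✗
w2: successors {w3}; Box not p there: w3:T. ✓
w3: no successors, so Box Box not p holds vacuously. ✓
Satisfying worlds: {w0, w2, w3}.

3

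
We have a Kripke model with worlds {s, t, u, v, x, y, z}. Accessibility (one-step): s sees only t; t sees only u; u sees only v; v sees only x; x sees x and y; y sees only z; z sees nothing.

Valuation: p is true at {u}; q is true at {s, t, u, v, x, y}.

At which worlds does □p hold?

s: successors {t}; p there: t:F. ✗
t: successors {u}; p there: u:T. ✓
u: successors {v}; p there: v:F. ✗
v: successors {x}; p there: x:F. ✗
x: successors {x, y}; p there: x:F, y:F. ✗
y: successors {z}; p there: z:F. ✗
z: no successors, so □p holds vacuously. ✓

{t, z}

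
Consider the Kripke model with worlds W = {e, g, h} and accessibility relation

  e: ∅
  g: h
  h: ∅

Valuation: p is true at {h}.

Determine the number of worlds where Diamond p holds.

e: no successors, so Diamond p fails. ✗
g: successors {h}; p there: h:T. ✓
h: no successors, so Diamond p fails. ✗
Satisfying worlds: {g}.

1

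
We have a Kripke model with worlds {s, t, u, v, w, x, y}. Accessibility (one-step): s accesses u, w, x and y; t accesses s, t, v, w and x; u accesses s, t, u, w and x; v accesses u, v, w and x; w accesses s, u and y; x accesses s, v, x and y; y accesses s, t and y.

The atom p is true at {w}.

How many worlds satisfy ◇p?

4

s: successors {u, w, x, y}; p there: u:F, w:T, x:F, y:F. ✓
t: successors {s, t, v, w, x}; p there: s:F, t:F, v:F, w:T, x:F. ✓
u: successors {s, t, u, w, x}; p there: s:F, t:F, u:F, w:T, x:F. ✓
v: successors {u, v, w, x}; p there: u:F, v:F, w:T, x:F. ✓
w: successors {s, u, y}; p there: s:F, u:F, y:F. ✗
x: successors {s, v, x, y}; p there: s:F, v:F, x:F, y:F. ✗
y: successors {s, t, y}; p there: s:F, t:F, y:F. ✗
Satisfying worlds: {s, t, u, v}.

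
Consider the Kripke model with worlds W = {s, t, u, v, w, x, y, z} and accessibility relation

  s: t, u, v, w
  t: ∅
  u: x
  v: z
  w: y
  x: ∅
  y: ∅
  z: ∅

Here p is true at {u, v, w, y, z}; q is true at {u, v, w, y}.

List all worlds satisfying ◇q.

{s, w}

s: successors {t, u, v, w}; q there: t:F, u:T, v:T, w:T. ✓
t: no successors, so ◇q fails. ✗
u: successors {x}; q there: x:F. ✗
v: successors {z}; q there: z:F. ✗
w: successors {y}; q there: y:T. ✓
x: no successors, so ◇q fails. ✗
y: no successors, so ◇q fails. ✗
z: no successors, so ◇q fails. ✗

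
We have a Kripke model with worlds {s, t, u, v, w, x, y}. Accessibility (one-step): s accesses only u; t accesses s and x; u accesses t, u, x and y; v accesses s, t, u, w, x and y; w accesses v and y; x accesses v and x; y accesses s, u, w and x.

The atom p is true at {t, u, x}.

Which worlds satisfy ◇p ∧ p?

{t, u, x}

s: ◇p is T, p is F. ✗
t: ◇p is T, p is T. ✓
u: ◇p is T, p is T. ✓
v: ◇p is T, p is F. ✗
w: ◇p is F, p is F. ✗
x: ◇p is T, p is T. ✓
y: ◇p is T, p is F. ✗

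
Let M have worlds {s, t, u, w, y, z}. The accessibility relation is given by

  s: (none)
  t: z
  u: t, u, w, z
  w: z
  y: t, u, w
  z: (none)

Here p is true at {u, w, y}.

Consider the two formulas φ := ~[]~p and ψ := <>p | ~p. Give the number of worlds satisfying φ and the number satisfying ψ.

2 and 5

For ~[]~p:
s: []~p is T. ✗
t: []~p is T. ✗
u: []~p is F. ✓
w: []~p is T. ✗
y: []~p is F. ✓
z: []~p is T. ✗
— 2 worlds.
For <>p | ~p:
s: <>p is F, ~p is T. ✓
t: <>p is F, ~p is T. ✓
u: <>p is T, ~p is F. ✓
w: <>p is F, ~p is F. ✗
y: <>p is T, ~p is F. ✓
z: <>p is F, ~p is T. ✓
— 5 worlds.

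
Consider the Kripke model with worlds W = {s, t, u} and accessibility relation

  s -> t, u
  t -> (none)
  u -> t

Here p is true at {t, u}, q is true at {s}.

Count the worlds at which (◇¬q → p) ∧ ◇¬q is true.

s: ◇¬q → p is F, ◇¬q is T. ✗
t: ◇¬q → p is T, ◇¬q is F. ✗
u: ◇¬q → p is T, ◇¬q is T. ✓
Satisfying worlds: {u}.

1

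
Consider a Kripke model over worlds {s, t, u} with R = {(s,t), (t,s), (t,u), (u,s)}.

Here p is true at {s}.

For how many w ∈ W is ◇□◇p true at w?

s: successors {t}; □◇p there: t:F. ✗
t: successors {s, u}; □◇p there: s:T, u:F. ✓
u: successors {s}; □◇p there: s:T. ✓
Satisfying worlds: {t, u}.

2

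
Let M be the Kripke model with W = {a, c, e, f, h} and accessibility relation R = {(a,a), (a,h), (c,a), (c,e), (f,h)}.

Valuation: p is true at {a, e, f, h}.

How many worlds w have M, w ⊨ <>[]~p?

a: successors {a, h}; []~p there: a:F, h:T. ✓
c: successors {a, e}; []~p there: a:F, e:T. ✓
e: no successors, so <>[]~p fails. ✗
f: successors {h}; []~p there: h:T. ✓
h: no successors, so <>[]~p fails. ✗
Satisfying worlds: {a, c, f}.

3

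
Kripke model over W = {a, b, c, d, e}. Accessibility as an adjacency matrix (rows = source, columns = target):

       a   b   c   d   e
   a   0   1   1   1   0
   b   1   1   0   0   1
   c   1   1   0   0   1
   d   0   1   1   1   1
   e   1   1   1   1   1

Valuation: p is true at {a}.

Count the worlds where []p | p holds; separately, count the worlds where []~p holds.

1 and 2

For []p | p:
a: []p is F, p is T. ✓
b: []p is F, p is F. ✗
c: []p is F, p is F. ✗
d: []p is F, p is F. ✗
e: []p is F, p is F. ✗
— 1 world.
For []~p:
a: successors {b, c, d}; ~p there: b:T, c:T, d:T. ✓
b: successors {a, b, e}; ~p there: a:F, b:T, e:T. ✗
c: successors {a, b, e}; ~p there: a:F, b:T, e:T. ✗
d: successors {b, c, d, e}; ~p there: b:T, c:T, d:T, e:T. ✓
e: successors {a, b, c, d, e}; ~p there: a:F, b:T, c:T, d:T, e:T. ✗
— 2 worlds.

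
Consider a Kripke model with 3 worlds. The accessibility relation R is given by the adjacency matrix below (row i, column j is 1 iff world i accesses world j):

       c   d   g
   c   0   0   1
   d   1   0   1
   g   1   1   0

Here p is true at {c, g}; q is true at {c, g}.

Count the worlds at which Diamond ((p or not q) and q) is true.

3

c: successors {g}; (p or not q) and q there: g:T. ✓
d: successors {c, g}; (p or not q) and q there: c:T, g:T. ✓
g: successors {c, d}; (p or not q) and q there: c:T, d:F. ✓
Satisfying worlds: {c, d, g}.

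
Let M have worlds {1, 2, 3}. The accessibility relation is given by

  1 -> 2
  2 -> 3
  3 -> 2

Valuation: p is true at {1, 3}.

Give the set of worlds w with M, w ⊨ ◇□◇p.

{2}

1: successors {2}; □◇p there: 2:F. ✗
2: successors {3}; □◇p there: 3:T. ✓
3: successors {2}; □◇p there: 2:F. ✗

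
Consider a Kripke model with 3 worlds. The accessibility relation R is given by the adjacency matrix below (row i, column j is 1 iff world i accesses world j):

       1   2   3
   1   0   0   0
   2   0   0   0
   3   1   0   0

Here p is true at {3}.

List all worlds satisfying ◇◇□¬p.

∅

1: no successors, so ◇◇□¬p fails. ✗
2: no successors, so ◇◇□¬p fails. ✗
3: successors {1}; ◇□¬p there: 1:F. ✗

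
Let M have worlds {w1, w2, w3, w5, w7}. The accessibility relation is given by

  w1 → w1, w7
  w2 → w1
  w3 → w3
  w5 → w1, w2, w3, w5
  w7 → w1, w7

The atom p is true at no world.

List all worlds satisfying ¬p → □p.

∅

w1: ¬p is T, □p is F. ✗
w2: ¬p is T, □p is F. ✗
w3: ¬p is T, □p is F. ✗
w5: ¬p is T, □p is F. ✗
w7: ¬p is T, □p is F. ✗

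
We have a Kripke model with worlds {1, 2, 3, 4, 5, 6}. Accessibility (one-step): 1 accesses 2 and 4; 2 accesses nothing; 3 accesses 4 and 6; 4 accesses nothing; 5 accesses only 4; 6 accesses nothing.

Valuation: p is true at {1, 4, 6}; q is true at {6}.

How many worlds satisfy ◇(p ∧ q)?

1

1: successors {2, 4}; p ∧ q there: 2:F, 4:F. ✗
2: no successors, so ◇(p ∧ q) fails. ✗
3: successors {4, 6}; p ∧ q there: 4:F, 6:T. ✓
4: no successors, so ◇(p ∧ q) fails. ✗
5: successors {4}; p ∧ q there: 4:F. ✗
6: no successors, so ◇(p ∧ q) fails. ✗
Satisfying worlds: {3}.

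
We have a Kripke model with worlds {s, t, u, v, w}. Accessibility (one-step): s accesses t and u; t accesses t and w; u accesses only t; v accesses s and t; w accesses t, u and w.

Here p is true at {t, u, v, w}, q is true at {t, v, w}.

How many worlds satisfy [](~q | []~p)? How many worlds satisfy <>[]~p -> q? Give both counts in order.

0 and 5

For [](~q | []~p):
s: successors {t, u}; ~q | []~p there: t:F, u:T. ✗
t: successors {t, w}; ~q | []~p there: t:F, w:F. ✗
u: successors {t}; ~q | []~p there: t:F. ✗
v: successors {s, t}; ~q | []~p there: s:T, t:F. ✗
w: successors {t, u, w}; ~q | []~p there: t:F, u:T, w:F. ✗
— 0 worlds.
For <>[]~p -> q:
s: <>[]~p is F, q is F. ✓
t: <>[]~p is F, q is T. ✓
u: <>[]~p is F, q is F. ✓
v: <>[]~p is F, q is T. ✓
w: <>[]~p is F, q is T. ✓
— 5 worlds.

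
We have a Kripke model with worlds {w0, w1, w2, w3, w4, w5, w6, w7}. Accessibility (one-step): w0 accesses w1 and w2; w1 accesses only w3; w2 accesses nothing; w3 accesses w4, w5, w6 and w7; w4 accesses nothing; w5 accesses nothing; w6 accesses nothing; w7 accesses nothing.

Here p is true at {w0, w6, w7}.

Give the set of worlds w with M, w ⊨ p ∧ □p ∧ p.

{w6, w7}

w0: p ∧ □p is F, p is T. ✗
w1: p ∧ □p is F, p is F. ✗
w2: p ∧ □p is F, p is F. ✗
w3: p ∧ □p is F, p is F. ✗
w4: p ∧ □p is F, p is F. ✗
w5: p ∧ □p is F, p is F. ✗
w6: p ∧ □p is T, p is T. ✓
w7: p ∧ □p is T, p is T. ✓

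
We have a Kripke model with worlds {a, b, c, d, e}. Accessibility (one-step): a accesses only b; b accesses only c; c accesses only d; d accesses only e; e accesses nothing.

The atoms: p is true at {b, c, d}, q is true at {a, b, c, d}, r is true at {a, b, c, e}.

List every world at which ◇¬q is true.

{d}

a: successors {b}; ¬q there: b:F. ✗
b: successors {c}; ¬q there: c:F. ✗
c: successors {d}; ¬q there: d:F. ✗
d: successors {e}; ¬q there: e:T. ✓
e: no successors, so ◇¬q fails. ✗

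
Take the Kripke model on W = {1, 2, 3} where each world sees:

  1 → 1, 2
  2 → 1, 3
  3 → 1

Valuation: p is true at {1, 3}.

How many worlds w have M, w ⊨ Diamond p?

1: successors {1, 2}; p there: 1:T, 2:F. ✓
2: successors {1, 3}; p there: 1:T, 3:T. ✓
3: successors {1}; p there: 1:T. ✓
Satisfying worlds: {1, 2, 3}.

3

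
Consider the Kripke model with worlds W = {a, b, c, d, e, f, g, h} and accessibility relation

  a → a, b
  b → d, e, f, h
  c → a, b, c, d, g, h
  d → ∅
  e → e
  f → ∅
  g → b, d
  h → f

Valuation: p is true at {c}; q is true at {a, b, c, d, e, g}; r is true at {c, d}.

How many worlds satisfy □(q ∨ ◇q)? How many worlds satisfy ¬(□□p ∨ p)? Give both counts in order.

5 and 4

For □(q ∨ ◇q):
a: successors {a, b}; q ∨ ◇q there: a:T, b:T. ✓
b: successors {d, e, f, h}; q ∨ ◇q there: d:T, e:T, f:F, h:F. ✗
c: successors {a, b, c, d, g, h}; q ∨ ◇q there: a:T, b:T, c:T, d:T, g:T, h:F. ✗
d: no successors, so □(q ∨ ◇q) holds vacuously. ✓
e: successors {e}; q ∨ ◇q there: e:T. ✓
f: no successors, so □(q ∨ ◇q) holds vacuously. ✓
g: successors {b, d}; q ∨ ◇q there: b:T, d:T. ✓
h: successors {f}; q ∨ ◇q there: f:F. ✗
— 5 worlds.
For ¬(□□p ∨ p):
a: □□p ∨ p is F. ✓
b: □□p ∨ p is F. ✓
c: □□p ∨ p is T. ✗
d: □□p ∨ p is T. ✗
e: □□p ∨ p is F. ✓
f: □□p ∨ p is T. ✗
g: □□p ∨ p is F. ✓
h: □□p ∨ p is T. ✗
— 4 worlds.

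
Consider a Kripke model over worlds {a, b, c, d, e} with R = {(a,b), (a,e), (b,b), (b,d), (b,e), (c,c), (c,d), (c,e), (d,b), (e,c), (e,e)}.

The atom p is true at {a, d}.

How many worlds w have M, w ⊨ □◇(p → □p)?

5

a: successors {b, e}; ◇(p → □p) there: b:T, e:T. ✓
b: successors {b, d, e}; ◇(p → □p) there: b:T, d:T, e:T. ✓
c: successors {c, d, e}; ◇(p → □p) there: c:T, d:T, e:T. ✓
d: successors {b}; ◇(p → □p) there: b:T. ✓
e: successors {c, e}; ◇(p → □p) there: c:T, e:T. ✓
Satisfying worlds: {a, b, c, d, e}.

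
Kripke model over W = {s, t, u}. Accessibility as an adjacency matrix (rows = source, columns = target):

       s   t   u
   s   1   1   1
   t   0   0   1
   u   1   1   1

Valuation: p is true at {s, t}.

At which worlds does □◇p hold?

{t}

s: successors {s, t, u}; ◇p there: s:T, t:F, u:T. ✗
t: successors {u}; ◇p there: u:T. ✓
u: successors {s, t, u}; ◇p there: s:T, t:F, u:T. ✗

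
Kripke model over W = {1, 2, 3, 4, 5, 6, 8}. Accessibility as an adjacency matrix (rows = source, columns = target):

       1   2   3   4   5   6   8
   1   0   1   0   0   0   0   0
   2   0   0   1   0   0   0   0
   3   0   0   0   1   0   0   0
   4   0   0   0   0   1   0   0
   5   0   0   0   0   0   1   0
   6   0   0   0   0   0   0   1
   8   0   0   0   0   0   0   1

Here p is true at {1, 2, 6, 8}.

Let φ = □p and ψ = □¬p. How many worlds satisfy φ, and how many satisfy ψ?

4 and 3

For □p:
1: successors {2}; p there: 2:T. ✓
2: successors {3}; p there: 3:F. ✗
3: successors {4}; p there: 4:F. ✗
4: successors {5}; p there: 5:F. ✗
5: successors {6}; p there: 6:T. ✓
6: successors {8}; p there: 8:T. ✓
8: successors {8}; p there: 8:T. ✓
— 4 worlds.
For □¬p:
1: successors {2}; ¬p there: 2:F. ✗
2: successors {3}; ¬p there: 3:T. ✓
3: successors {4}; ¬p there: 4:T. ✓
4: successors {5}; ¬p there: 5:T. ✓
5: successors {6}; ¬p there: 6:F. ✗
6: successors {8}; ¬p there: 8:F. ✗
8: successors {8}; ¬p there: 8:F. ✗
— 3 worlds.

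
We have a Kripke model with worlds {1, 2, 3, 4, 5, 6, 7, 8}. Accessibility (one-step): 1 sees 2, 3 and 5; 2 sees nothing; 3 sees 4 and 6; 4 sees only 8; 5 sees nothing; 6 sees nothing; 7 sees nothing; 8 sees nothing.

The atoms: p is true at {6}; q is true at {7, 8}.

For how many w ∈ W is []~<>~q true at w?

7

1: successors {2, 3, 5}; ~<>~q there: 2:T, 3:F, 5:T. ✗
2: no successors, so []~<>~q holds vacuously. ✓
3: successors {4, 6}; ~<>~q there: 4:T, 6:T. ✓
4: successors {8}; ~<>~q there: 8:T. ✓
5: no successors, so []~<>~q holds vacuously. ✓
6: no successors, so []~<>~q holds vacuously. ✓
7: no successors, so []~<>~q holds vacuously. ✓
8: no successors, so []~<>~q holds vacuously. ✓
Satisfying worlds: {2, 3, 4, 5, 6, 7, 8}.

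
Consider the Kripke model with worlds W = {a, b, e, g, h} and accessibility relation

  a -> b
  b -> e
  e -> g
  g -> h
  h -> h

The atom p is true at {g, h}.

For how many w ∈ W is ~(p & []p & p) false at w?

a: p & []p & p is F. ✓
b: p & []p & p is F. ✓
e: p & []p & p is F. ✓
g: p & []p & p is T. ✗
h: p & []p & p is T. ✗
Satisfying worlds: {a, b, e}.
So ~(p & []p & p) fails at the other 2 worlds.

2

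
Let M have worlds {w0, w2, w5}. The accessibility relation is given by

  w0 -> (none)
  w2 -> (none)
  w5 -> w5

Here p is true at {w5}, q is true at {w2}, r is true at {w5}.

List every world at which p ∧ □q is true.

∅

w0: p is F, □q is T. ✗
w2: p is F, □q is T. ✗
w5: p is T, □q is F. ✗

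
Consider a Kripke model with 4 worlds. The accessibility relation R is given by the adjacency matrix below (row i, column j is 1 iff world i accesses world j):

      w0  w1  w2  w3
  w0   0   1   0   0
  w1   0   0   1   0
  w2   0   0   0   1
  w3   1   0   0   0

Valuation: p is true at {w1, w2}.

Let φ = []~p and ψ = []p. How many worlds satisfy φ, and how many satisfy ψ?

For []~p:
w0: successors {w1}; ~p there: w1:F. ✗
w1: successors {w2}; ~p there: w2:F. ✗
w2: successors {w3}; ~p there: w3:T. ✓
w3: successors {w0}; ~p there: w0:T. ✓
— 2 worlds.
For []p:
w0: successors {w1}; p there: w1:T. ✓
w1: successors {w2}; p there: w2:T. ✓
w2: successors {w3}; p there: w3:F. ✗
w3: successors {w0}; p there: w0:F. ✗
— 2 worlds.

2 and 2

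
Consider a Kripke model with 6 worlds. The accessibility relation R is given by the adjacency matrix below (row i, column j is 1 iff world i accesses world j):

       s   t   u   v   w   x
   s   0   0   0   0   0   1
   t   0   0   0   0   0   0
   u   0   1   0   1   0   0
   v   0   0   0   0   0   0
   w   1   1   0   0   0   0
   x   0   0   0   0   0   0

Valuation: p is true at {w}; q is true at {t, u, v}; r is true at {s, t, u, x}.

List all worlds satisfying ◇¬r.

s: successors {x}; ¬r there: x:F. ✗
t: no successors, so ◇¬r fails. ✗
u: successors {t, v}; ¬r there: t:F, v:T. ✓
v: no successors, so ◇¬r fails. ✗
w: successors {s, t}; ¬r there: s:F, t:F. ✗
x: no successors, so ◇¬r fails. ✗

{u}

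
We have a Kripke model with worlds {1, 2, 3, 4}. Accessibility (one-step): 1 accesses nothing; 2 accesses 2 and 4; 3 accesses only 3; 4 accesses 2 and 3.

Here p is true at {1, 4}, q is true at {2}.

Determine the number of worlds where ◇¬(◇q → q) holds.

1: no successors, so ◇¬(◇q → q) fails. ✗
2: successors {2, 4}; ¬(◇q → q) there: 2:F, 4:T. ✓
3: successors {3}; ¬(◇q → q) there: 3:F. ✗
4: successors {2, 3}; ¬(◇q → q) there: 2:F, 3:F. ✗
Satisfying worlds: {2}.

1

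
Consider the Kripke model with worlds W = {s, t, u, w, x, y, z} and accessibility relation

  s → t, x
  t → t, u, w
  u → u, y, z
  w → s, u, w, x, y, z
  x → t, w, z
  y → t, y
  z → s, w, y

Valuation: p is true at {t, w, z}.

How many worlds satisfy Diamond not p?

s: successors {t, x}; not p there: t:F, x:T. ✓
t: successors {t, u, w}; not p there: t:F, u:T, w:F. ✓
u: successors {u, y, z}; not p there: u:T, y:T, z:F. ✓
w: successors {s, u, w, x, y, z}; not p there: s:T, u:T, w:F, x:T, y:T, z:F. ✓
x: successors {t, w, z}; not p there: t:F, w:F, z:F. ✗
y: successors {t, y}; not p there: t:F, y:T. ✓
z: successors {s, w, y}; not p there: s:T, w:F, y:T. ✓
Satisfying worlds: {s, t, u, w, y, z}.

6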